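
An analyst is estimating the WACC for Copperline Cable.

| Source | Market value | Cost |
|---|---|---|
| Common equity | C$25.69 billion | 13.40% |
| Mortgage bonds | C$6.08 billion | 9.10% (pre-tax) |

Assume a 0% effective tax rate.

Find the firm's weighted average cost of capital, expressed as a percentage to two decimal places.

Total capital V = 25.69 + 6.08 = 31.77.
Equity: weight = 25.69/31.77 = 0.8086; cost = 13.4%.
Mortgage bonds: weight = 6.08/31.77 = 0.1914; after-tax cost = 9.1% × (1 − 0%) = 9.1000%.
WACC = 0.8086 × 13.4000% + 0.1914 × 9.1000% = 12.5771%.

12.58%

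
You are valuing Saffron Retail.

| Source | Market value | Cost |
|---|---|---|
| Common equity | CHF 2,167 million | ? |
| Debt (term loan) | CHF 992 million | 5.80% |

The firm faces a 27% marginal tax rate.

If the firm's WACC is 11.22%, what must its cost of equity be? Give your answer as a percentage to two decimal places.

14.42%

Total capital V = 2167 + 992 = 3159.
Equity weight = 2167/3159 = 0.6860.
Term loan weight = 992/3159 = 0.3140.
Debt contribution = 0.3140 × 5.8% × (1 − 27%) = 1.3296%.
Required equity contribution = 11.22% − 1.3296% = 9.8904%.
Re = 9.8904% / 0.6860 = 14.4180%.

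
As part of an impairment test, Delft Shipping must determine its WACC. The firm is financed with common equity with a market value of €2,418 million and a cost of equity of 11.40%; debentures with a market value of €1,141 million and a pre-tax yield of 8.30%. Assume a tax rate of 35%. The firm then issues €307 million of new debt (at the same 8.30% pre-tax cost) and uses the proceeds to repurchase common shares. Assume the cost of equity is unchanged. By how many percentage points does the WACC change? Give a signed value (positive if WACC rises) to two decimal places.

-0.52 pp

Current WACC:
Total capital V = 2418 + 1141 = 3559.
Equity: weight = 2418/3559 = 0.6794; cost = 11.4%.
Debentures: weight = 1141/3559 = 0.3206; after-tax cost = 8.3% × (1 − 35%) = 5.3950%.
WACC = 0.6794 × 11.4000% + 0.3206 × 5.3950% = 9.4748%.
After the change:
Total capital V = 2111 + 1448 = 3559.
Equity: weight = 2111/3559 = 0.5931; cost = 11.4%.
Debentures: weight = 1448/3559 = 0.4069; after-tax cost = 8.3% × (1 − 35%) = 5.3950%.
WACC = 0.5931 × 11.4000% + 0.4069 × 5.3950% = 8.9568%.
Change in WACC = 8.9568% − 9.4748% = -0.5180 pp.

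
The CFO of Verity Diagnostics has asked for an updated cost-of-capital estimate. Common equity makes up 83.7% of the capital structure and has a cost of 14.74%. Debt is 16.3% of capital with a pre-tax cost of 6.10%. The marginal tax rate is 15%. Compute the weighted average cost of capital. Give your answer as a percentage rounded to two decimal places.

After-tax cost of debt = 6.1% × (1 − 15%) = 5.1850%.
WACC = 0.837 × 14.7400% + 0.163 × 5.1850% = 13.1825%.

13.18%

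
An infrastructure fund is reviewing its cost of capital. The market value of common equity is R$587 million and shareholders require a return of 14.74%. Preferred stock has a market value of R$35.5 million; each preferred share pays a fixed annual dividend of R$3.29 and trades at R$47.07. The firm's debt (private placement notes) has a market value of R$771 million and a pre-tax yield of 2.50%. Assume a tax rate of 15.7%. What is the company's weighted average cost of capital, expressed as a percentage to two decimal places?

7.55%

Cost of preferred: Rp = 3.29 / 47.07 = 6.9896%.
Total capital V = 587 + 35.5 + 771 = 1393.5.
Equity: weight = 587/1393.5 = 0.4212; cost = 14.74%.
Preferred: weight = 35.5/1393.5 = 0.0255; cost = 6.9896%.
Private placement notes: weight = 771/1393.5 = 0.5533; after-tax cost = 2.5% × (1 − 15.7%) = 2.1075%.
WACC = 0.4212 × 14.7400% + 0.0255 × 6.9896% + 0.5533 × 2.1075% = 7.5532%.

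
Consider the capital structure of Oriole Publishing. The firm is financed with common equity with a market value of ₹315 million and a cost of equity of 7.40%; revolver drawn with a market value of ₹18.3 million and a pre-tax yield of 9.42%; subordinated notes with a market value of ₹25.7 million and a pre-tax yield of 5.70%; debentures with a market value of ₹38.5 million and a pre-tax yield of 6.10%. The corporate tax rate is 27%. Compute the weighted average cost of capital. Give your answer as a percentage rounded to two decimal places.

Total capital V = 315 + 18.3 + 25.7 + 38.5 = 397.5.
Equity: weight = 315/397.5 = 0.7925; cost = 7.4%.
Revolver drawn: weight = 18.3/397.5 = 0.0460; after-tax cost = 9.42% × (1 − 27%) = 6.8766%.
Subordinated notes: weight = 25.7/397.5 = 0.0647; after-tax cost = 5.7% × (1 − 27%) = 4.1610%.
Debentures: weight = 38.5/397.5 = 0.0969; after-tax cost = 6.1% × (1 − 27%) = 4.4530%.
WACC = 0.7925 × 7.4000% + 0.0460 × 6.8766% + 0.0647 × 4.1610% + 0.0969 × 4.4530% = 6.8811%.

6.88%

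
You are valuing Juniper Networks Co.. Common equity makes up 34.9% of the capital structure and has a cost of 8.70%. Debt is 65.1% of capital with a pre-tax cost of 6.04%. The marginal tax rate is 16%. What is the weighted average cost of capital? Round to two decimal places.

After-tax cost of debt = 6.04% × (1 − 16%) = 5.0736%.
WACC = 0.349 × 8.7000% + 0.651 × 5.0736% = 6.3392%.

6.34%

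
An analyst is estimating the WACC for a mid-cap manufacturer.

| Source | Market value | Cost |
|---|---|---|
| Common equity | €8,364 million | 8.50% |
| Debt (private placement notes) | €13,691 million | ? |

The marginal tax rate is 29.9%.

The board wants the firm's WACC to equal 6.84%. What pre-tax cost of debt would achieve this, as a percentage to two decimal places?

8.31%

Total capital V = 8364 + 13691 = 22055.
Equity weight = 8364/22055 = 0.3792.
Private placement notes weight = 13691/22055 = 0.6208.
Equity contribution = 0.3792 × 8.5% = 3.2235%.
Remaining for debt = 6.84% − 3.2235% = 3.6165%.
Rd × (1 − 29.9%) × 0.6208 = 3.6165%  ⇒  Rd = 8.3108%.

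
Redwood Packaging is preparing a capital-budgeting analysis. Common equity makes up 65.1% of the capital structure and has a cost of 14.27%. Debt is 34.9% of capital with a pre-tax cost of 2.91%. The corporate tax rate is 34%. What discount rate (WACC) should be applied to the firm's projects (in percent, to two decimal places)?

9.96%

After-tax cost of debt = 2.91% × (1 − 34%) = 1.9206%.
WACC = 0.651 × 14.2700% + 0.349 × 1.9206% = 9.9601%.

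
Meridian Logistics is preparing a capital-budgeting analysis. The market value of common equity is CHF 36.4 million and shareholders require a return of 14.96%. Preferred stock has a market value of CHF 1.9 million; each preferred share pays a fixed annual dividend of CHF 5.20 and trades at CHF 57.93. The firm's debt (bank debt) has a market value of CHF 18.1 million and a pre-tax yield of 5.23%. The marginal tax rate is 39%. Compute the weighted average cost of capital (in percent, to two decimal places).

Cost of preferred: Rp = 5.2 / 57.93 = 8.9764%.
Total capital V = 36.4 + 1.9 + 18.1 = 56.4.
Equity: weight = 36.4/56.4 = 0.6454; cost = 14.96%.
Preferred: weight = 1.9/56.4 = 0.0337; cost = 8.9764%.
Bank debt: weight = 18.1/56.4 = 0.3209; after-tax cost = 5.23% × (1 − 39%) = 3.1903%.
WACC = 0.6454 × 14.9600% + 0.0337 × 8.9764% + 0.3209 × 3.1903% = 10.9813%.

10.98%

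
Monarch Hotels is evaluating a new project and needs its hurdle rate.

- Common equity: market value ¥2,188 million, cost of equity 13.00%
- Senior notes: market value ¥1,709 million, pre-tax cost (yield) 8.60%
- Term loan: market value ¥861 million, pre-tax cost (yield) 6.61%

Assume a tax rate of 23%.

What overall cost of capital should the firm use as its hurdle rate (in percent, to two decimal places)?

Total capital V = 2188 + 1709 + 861 = 4758.
Equity: weight = 2188/4758 = 0.4599; cost = 13%.
Senior notes: weight = 1709/4758 = 0.3592; after-tax cost = 8.6% × (1 − 23%) = 6.6220%.
Term loan: weight = 861/4758 = 0.1810; after-tax cost = 6.61% × (1 − 23%) = 5.0897%.
WACC = 0.4599 × 13.0000% + 0.3592 × 6.6220% + 0.1810 × 5.0897% = 9.2777%.

9.28%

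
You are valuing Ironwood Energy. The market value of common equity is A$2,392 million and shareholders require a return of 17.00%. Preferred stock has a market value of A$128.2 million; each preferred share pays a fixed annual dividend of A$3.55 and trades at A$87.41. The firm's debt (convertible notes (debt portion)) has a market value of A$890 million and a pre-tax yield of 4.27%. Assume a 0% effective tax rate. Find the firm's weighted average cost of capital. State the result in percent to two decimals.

Cost of preferred: Rp = 3.55 / 87.41 = 4.0613%.
Total capital V = 2392 + 128.2 + 890 = 3410.2.
Equity: weight = 2392/3410.2 = 0.7014; cost = 17%.
Preferred: weight = 128.2/3410.2 = 0.0376; cost = 4.0613%.
Convertible notes (debt portion): weight = 890/3410.2 = 0.2610; after-tax cost = 4.27% × (1 − 0%) = 4.2700%.
WACC = 0.7014 × 17.0000% + 0.0376 × 4.0613% + 0.2610 × 4.2700% = 13.1913%.

13.19%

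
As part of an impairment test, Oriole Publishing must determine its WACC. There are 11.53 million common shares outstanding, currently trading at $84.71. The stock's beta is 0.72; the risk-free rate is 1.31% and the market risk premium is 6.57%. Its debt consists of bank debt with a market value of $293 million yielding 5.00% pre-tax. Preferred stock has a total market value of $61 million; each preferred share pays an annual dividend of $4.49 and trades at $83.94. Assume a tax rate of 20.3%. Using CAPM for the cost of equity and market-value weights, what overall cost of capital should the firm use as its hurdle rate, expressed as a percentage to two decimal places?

Cost of equity via CAPM: Re = 1.31% + 0.72 × 6.57% = 6.0404%.
Cost of preferred: Rp = 4.49 / 83.94 = 5.3491%.
Market value of equity E = 84.71 × 11.53m = 976.7063m.
Total capital V = 976.7063 + 61 + 293 = 1330.7063.
Equity: weight = 976.7063/1330.7063 = 0.7340; cost = 6.0404%.
Preferred: weight = 61/1330.7063 = 0.0458; cost = 5.3491%.
Bank debt: weight = 293/1330.7063 = 0.2202; after-tax cost = 5% × (1 − 20.3%) = 3.9850%.
WACC = 0.7340 × 6.0404% + 0.0458 × 5.3491% + 0.2202 × 3.9850% = 5.5561%.

5.56%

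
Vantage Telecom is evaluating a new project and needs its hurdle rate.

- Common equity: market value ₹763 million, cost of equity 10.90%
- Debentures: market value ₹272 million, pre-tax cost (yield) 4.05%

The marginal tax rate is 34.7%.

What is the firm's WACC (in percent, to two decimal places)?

8.73%

Total capital V = 763 + 272 = 1035.
Equity: weight = 763/1035 = 0.7372; cost = 10.9%.
Debentures: weight = 272/1035 = 0.2628; after-tax cost = 4.05% × (1 − 34.7%) = 2.6446%.
WACC = 0.7372 × 10.9000% + 0.2628 × 2.6446% = 8.7305%.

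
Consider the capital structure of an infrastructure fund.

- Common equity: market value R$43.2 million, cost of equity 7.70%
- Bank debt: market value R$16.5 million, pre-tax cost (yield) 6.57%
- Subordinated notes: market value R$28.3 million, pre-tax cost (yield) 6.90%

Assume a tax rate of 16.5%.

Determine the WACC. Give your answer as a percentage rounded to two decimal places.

Total capital V = 43.2 + 16.5 + 28.3 = 88.
Equity: weight = 43.2/88 = 0.4909; cost = 7.7%.
Bank debt: weight = 16.5/88 = 0.1875; after-tax cost = 6.57% × (1 − 16.5%) = 5.4859%.
Subordinated notes: weight = 28.3/88 = 0.3216; after-tax cost = 6.9% × (1 − 16.5%) = 5.7615%.
WACC = 0.4909 × 7.7000% + 0.1875 × 5.4859% + 0.3216 × 5.7615% = 6.6615%.

6.66%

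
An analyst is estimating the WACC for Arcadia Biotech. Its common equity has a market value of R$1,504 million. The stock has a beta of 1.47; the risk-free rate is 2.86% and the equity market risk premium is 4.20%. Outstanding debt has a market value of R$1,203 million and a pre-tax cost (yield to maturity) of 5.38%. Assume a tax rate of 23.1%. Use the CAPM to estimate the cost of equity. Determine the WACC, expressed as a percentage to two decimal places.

Cost of equity via CAPM: Re = 2.86% + 1.47 × 4.2% = 9.0340%.
Total capital V = 1504 + 1203 = 2707.
Equity: weight = 1504/2707 = 0.5556; cost = 9.034%.
Debt: weight = 1203/2707 = 0.4444; after-tax cost = 5.38% × (1 − 23.1%) = 4.1372%.
WACC = 0.5556 × 9.0340% + 0.4444 × 4.1372% = 6.8579%.

6.86%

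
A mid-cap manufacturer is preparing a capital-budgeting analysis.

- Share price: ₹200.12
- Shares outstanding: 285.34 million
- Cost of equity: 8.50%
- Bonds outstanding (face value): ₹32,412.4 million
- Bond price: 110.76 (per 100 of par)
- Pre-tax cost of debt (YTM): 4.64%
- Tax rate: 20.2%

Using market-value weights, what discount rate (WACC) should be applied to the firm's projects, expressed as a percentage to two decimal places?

6.65%

Market value of equity E = 200.12 × 285.34m = 57102.2408m. Market value of debt D = 32412.4m × 110.76/100 = 35899.97424m.
Total capital V = 57102.2408 + 35899.97424 = 93002.21504.
Equity: weight = 57102.2408/93002.21504 = 0.6140; cost = 8.5%.
Bonds outstanding: weight = 35899.97424/93002.21504 = 0.3860; after-tax cost = 4.64% × (1 − 20.2%) = 3.7027%.
WACC = 0.6140 × 8.5000% + 0.3860 × 3.7027% = 6.6482%.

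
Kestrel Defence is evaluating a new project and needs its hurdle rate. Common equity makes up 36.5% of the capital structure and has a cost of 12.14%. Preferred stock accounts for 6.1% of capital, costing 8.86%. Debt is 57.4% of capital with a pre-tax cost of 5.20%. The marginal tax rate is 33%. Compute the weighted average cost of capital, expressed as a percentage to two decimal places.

6.97%

After-tax cost of debt = 5.2% × (1 − 33%) = 3.4840%.
WACC = 0.365 × 12.1400% + 0.061 × 8.8600% + 0.574 × 3.4840% = 6.9714%.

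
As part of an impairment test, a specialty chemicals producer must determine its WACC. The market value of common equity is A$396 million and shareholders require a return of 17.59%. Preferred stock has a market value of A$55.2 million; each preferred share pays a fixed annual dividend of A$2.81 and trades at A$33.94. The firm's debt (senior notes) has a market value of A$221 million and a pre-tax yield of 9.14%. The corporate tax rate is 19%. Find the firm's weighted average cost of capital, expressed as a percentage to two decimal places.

Cost of preferred: Rp = 2.81 / 33.94 = 8.2793%.
Total capital V = 396 + 55.2 + 221 = 672.2.
Equity: weight = 396/672.2 = 0.5891; cost = 17.59%.
Preferred: weight = 55.2/672.2 = 0.0821; cost = 8.2793%.
Senior notes: weight = 221/672.2 = 0.3288; after-tax cost = 9.14% × (1 − 19%) = 7.4034%.
WACC = 0.5891 × 17.5900% + 0.0821 × 8.2793% + 0.3288 × 7.4034% = 13.4764%.

13.48%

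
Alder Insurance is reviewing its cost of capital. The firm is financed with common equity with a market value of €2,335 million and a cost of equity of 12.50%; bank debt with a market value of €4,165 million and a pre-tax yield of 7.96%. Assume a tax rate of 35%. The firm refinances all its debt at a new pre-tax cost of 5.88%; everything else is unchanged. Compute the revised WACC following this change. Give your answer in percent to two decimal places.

6.94%

After the change:
Total capital V = 2335 + 4165 = 6500.
Equity: weight = 2335/6500 = 0.3592; cost = 12.5%.
Bank debt: weight = 4165/6500 = 0.6408; after-tax cost = 5.88% × (1 − 35%) = 3.8220%.
WACC = 0.3592 × 12.5000% + 0.6408 × 3.8220% = 6.9394%.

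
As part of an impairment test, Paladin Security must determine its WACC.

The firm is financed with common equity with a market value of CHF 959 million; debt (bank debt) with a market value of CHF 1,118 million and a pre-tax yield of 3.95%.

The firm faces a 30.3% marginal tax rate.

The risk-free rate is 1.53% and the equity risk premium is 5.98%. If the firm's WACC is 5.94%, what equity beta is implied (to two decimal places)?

Total capital V = 959 + 1118 = 2077.
Equity weight = 959/2077 = 0.4617.
Bank debt weight = 1118/2077 = 0.5383.
Debt contribution = 0.5383 × 3.95% × (1 − 30.3%) = 1.4820%.
Required equity contribution = 5.94% − 1.4820% = 4.4580%  ⇒  Re = 9.6552%.
CAPM: 9.6552% = 1.53% + β × 5.98%  ⇒  β = 1.3587.

1.36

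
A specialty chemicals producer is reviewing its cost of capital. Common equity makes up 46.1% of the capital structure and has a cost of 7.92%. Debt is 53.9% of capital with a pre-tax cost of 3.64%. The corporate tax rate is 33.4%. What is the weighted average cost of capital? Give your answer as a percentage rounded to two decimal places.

After-tax cost of debt = 3.64% × (1 − 33.4%) = 2.4242%.
WACC = 0.461 × 7.9200% + 0.539 × 2.4242% = 4.9578%.

4.96%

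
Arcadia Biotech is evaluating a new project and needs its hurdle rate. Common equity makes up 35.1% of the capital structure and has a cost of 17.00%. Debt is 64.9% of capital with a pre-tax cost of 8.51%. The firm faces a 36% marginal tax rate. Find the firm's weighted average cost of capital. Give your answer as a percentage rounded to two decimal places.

9.50%

After-tax cost of debt = 8.51% × (1 − 36%) = 5.4464%.
WACC = 0.351 × 17.0000% + 0.649 × 5.4464% = 9.5017%.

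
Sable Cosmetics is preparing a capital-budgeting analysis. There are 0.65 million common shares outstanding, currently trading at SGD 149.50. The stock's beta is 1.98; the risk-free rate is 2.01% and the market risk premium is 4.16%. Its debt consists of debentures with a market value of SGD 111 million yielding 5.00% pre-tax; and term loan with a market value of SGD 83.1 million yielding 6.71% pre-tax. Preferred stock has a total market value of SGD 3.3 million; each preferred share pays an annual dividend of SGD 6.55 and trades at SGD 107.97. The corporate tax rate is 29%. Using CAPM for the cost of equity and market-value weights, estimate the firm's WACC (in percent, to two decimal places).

Cost of equity via CAPM: Re = 2.01% + 1.98 × 4.16% = 10.2468%.
Cost of preferred: Rp = 6.55 / 107.97 = 6.0665%.
Market value of equity E = 149.5 × 0.65m = 97.175m.
Total capital V = 97.175 + 3.3 + 111 + 83.1 = 294.575.
Equity: weight = 97.175/294.575 = 0.3299; cost = 10.2468%.
Preferred: weight = 3.3/294.575 = 0.0112; cost = 6.0665%.
Debentures: weight = 111/294.575 = 0.3768; after-tax cost = 5% × (1 − 29%) = 3.5500%.
Term loan: weight = 83.1/294.575 = 0.2821; after-tax cost = 6.71% × (1 − 29%) = 4.7641%.
WACC = 0.3299 × 10.2468% + 0.0112 × 6.0665% + 0.3768 × 3.5500% + 0.2821 × 4.7641% = 6.1298%.

6.13%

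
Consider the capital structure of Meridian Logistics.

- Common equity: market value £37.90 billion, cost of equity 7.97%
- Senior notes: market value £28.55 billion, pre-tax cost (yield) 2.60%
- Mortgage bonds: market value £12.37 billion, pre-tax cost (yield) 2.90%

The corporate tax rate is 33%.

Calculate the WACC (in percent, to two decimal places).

Total capital V = 37.9 + 28.55 + 12.37 = 78.82.
Equity: weight = 37.9/78.82 = 0.4808; cost = 7.97%.
Senior notes: weight = 28.55/78.82 = 0.3622; after-tax cost = 2.6% × (1 − 33%) = 1.7420%.
Mortgage bonds: weight = 12.37/78.82 = 0.1569; after-tax cost = 2.9% × (1 − 33%) = 1.9430%.
WACC = 0.4808 × 7.9700% + 0.3622 × 1.7420% + 0.1569 × 1.9430% = 4.7682%.

4.77%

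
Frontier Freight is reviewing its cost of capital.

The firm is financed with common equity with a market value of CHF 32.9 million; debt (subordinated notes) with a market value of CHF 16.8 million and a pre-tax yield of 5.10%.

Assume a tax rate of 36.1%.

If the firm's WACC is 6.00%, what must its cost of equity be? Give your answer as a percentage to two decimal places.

7.40%

Total capital V = 32.9 + 16.8 = 49.7.
Equity weight = 32.9/49.7 = 0.6620.
Subordinated notes weight = 16.8/49.7 = 0.3380.
Debt contribution = 0.3380 × 5.1% × (1 − 36.1%) = 1.1016%.
Required equity contribution = 6.0% − 1.1016% = 4.8984%.
Re = 4.8984% / 0.6620 = 7.3997%.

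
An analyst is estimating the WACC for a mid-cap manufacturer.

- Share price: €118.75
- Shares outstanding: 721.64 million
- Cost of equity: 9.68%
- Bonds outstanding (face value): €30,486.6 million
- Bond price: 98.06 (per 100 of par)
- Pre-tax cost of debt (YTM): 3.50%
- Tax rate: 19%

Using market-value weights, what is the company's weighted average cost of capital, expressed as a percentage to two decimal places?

7.91%

Market value of equity E = 118.75 × 721.64m = 85694.75m. Market value of debt D = 30486.6m × 98.06/100 = 29895.15996m.
Total capital V = 85694.75 + 29895.15996 = 115589.90996.
Equity: weight = 85694.75/115589.90996 = 0.7414; cost = 9.68%.
Bonds outstanding: weight = 29895.15996/115589.90996 = 0.2586; after-tax cost = 3.5% × (1 − 19%) = 2.8350%.
WACC = 0.7414 × 9.6800% + 0.2586 × 2.8350% = 7.9097%.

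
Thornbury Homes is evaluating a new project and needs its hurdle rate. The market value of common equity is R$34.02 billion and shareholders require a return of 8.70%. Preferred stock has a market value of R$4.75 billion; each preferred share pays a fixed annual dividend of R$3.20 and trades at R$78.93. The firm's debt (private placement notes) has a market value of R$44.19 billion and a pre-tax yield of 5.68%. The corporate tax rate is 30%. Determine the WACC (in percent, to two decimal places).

5.92%

Cost of preferred: Rp = 3.2 / 78.93 = 4.0542%.
Total capital V = 34.02 + 4.75 + 44.19 = 82.96.
Equity: weight = 34.02/82.96 = 0.4101; cost = 8.7%.
Preferred: weight = 4.75/82.96 = 0.0573; cost = 4.0542%.
Private placement notes: weight = 44.19/82.96 = 0.5327; after-tax cost = 5.68% × (1 − 30%) = 3.9760%.
WACC = 0.4101 × 8.7000% + 0.0573 × 4.0542% + 0.5327 × 3.9760% = 5.9177%.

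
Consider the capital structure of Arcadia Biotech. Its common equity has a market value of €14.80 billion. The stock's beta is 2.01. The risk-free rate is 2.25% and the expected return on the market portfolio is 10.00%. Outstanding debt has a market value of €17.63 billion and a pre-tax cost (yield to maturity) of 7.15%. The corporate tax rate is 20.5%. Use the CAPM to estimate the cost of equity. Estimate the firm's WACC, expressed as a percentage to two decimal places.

Market risk premium = 10.0% − 2.25% = 7.75%.
Cost of equity via CAPM: Re = 2.25% + 2.01 × 7.75% = 17.8275%.
Total capital V = 14.8 + 17.63 = 32.43.
Equity: weight = 14.8/32.43 = 0.4564; cost = 17.8275%.
Debt: weight = 17.63/32.43 = 0.5436; after-tax cost = 7.15% × (1 − 20.5%) = 5.6843%.
WACC = 0.4564 × 17.8275% + 0.5436 × 5.6843% = 11.2260%.

11.23%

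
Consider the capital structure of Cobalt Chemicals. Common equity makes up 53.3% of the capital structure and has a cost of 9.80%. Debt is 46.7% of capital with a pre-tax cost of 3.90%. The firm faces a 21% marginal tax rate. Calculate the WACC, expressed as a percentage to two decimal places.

After-tax cost of debt = 3.9% × (1 − 21%) = 3.0810%.
WACC = 0.533 × 9.8000% + 0.467 × 3.0810% = 6.6622%.

6.66%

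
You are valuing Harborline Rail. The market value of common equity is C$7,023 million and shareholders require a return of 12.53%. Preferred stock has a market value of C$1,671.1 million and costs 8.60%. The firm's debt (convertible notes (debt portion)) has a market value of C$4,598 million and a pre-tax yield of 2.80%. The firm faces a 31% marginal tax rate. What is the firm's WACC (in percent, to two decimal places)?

Total capital V = 7023 + 1671.1 + 4598 = 13292.1.
Equity: weight = 7023/13292.1 = 0.5284; cost = 12.53%.
Preferred: weight = 1671.1/13292.1 = 0.1257; cost = 8.6%.
Convertible notes (debt portion): weight = 4598/13292.1 = 0.3459; after-tax cost = 2.8% × (1 − 31%) = 1.9320%.
WACC = 0.5284 × 12.5300% + 0.1257 × 8.6000% + 0.3459 × 1.9320% = 8.3699%.

8.37%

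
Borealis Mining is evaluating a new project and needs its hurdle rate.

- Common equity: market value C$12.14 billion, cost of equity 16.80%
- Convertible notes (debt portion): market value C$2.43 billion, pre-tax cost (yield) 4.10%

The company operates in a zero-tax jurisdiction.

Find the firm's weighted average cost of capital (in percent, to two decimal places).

Total capital V = 12.14 + 2.43 = 14.57.
Equity: weight = 12.14/14.57 = 0.8332; cost = 16.8%.
Convertible notes (debt portion): weight = 2.43/14.57 = 0.1668; after-tax cost = 4.1% × (1 − 0%) = 4.1000%.
WACC = 0.8332 × 16.8000% + 0.1668 × 4.1000% = 14.6819%.

14.68%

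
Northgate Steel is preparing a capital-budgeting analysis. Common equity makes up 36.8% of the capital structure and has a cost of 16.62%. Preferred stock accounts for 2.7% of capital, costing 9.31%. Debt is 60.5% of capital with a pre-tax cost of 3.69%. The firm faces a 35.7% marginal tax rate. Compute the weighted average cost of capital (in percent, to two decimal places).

7.80%

After-tax cost of debt = 3.69% × (1 − 35.7%) = 2.3727%.
WACC = 0.368 × 16.6200% + 0.027 × 9.3100% + 0.605 × 2.3727% = 7.8030%.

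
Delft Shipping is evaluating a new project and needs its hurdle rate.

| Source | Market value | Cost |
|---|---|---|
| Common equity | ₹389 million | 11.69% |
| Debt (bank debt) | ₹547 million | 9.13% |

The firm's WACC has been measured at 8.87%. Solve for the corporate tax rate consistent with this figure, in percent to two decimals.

24.81%

Total capital V = 389 + 547 = 936.
Equity weight = 389/936 = 0.4156.
Bank debt weight = 547/936 = 0.5844.
Equity contribution = 0.4156 × 11.69% = 4.8583%.
Debt contribution must be 8.87% − 4.8583% = 4.0117%.
0.5844 × 9.13% × (1 − T) = 4.0117%  ⇒  (1 − T) = 0.7519.
T = 24.8132%.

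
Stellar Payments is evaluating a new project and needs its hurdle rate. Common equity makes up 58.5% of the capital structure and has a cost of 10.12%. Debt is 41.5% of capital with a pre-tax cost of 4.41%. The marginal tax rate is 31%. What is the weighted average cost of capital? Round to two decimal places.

7.18%

After-tax cost of debt = 4.41% × (1 − 31%) = 3.0429%.
WACC = 0.585 × 10.1200% + 0.415 × 3.0429% = 7.1830%.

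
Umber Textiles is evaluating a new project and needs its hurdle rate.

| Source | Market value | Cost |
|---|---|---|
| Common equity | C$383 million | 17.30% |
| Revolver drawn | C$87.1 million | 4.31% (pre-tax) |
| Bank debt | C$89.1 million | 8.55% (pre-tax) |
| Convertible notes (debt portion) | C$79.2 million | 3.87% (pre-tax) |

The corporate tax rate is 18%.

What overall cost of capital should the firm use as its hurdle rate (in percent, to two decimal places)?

12.23%

Total capital V = 383 + 87.1 + 89.1 + 79.2 = 638.4.
Equity: weight = 383/638.4 = 0.5999; cost = 17.3%.
Revolver drawn: weight = 87.1/638.4 = 0.1364; after-tax cost = 4.31% × (1 − 18%) = 3.5342%.
Bank debt: weight = 89.1/638.4 = 0.1396; after-tax cost = 8.55% × (1 − 18%) = 7.0110%.
Convertible notes (debt portion): weight = 79.2/638.4 = 0.1241; after-tax cost = 3.87% × (1 − 18%) = 3.1734%.
WACC = 0.5999 × 17.3000% + 0.1364 × 3.5342% + 0.1396 × 7.0110% + 0.1241 × 3.1734% = 12.2333%.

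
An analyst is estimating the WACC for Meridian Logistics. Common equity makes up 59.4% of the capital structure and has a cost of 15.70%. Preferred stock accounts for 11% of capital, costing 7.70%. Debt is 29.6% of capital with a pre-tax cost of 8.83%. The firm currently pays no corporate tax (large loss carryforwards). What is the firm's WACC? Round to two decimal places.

12.79%

After-tax cost of debt = 8.83% × (1 − 0%) = 8.8300%.
WACC = 0.594 × 15.7000% + 0.110 × 7.7000% + 0.296 × 8.8300% = 12.7865%.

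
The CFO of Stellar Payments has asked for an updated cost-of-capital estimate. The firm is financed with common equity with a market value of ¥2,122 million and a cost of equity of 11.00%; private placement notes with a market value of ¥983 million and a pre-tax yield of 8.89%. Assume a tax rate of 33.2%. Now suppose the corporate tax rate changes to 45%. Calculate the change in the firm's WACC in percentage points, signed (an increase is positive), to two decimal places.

Current WACC:
Total capital V = 2122 + 983 = 3105.
Equity: weight = 2122/3105 = 0.6834; cost = 11%.
Private placement notes: weight = 983/3105 = 0.3166; after-tax cost = 8.89% × (1 − 33.2%) = 5.9385%.
WACC = 0.6834 × 11.0000% + 0.3166 × 5.9385% = 9.3976%.
After the change:
Total capital V = 2122 + 983 = 3105.
Equity: weight = 2122/3105 = 0.6834; cost = 11%.
Private placement notes: weight = 983/3105 = 0.3166; after-tax cost = 8.89% × (1 − 45%) = 4.8895%.
WACC = 0.6834 × 11.0000% + 0.3166 × 4.8895% = 9.0655%.
Change in WACC = 9.0655% − 9.3976% = -0.3321 pp.

-0.33 pp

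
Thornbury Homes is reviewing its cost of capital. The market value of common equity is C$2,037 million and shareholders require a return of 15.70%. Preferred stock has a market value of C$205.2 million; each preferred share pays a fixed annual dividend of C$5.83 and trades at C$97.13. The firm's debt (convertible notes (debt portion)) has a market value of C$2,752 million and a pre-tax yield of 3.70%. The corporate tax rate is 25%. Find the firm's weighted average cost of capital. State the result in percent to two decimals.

Cost of preferred: Rp = 5.83 / 97.13 = 6.0023%.
Total capital V = 2037 + 205.2 + 2752 = 4994.2.
Equity: weight = 2037/4994.2 = 0.4079; cost = 15.7%.
Preferred: weight = 205.2/4994.2 = 0.0411; cost = 6.0023%.
Convertible notes (debt portion): weight = 2752/4994.2 = 0.5510; after-tax cost = 3.7% × (1 − 25%) = 2.7750%.
WACC = 0.4079 × 15.7000% + 0.0411 × 6.0023% + 0.5510 × 2.7750% = 8.1794%.

8.18%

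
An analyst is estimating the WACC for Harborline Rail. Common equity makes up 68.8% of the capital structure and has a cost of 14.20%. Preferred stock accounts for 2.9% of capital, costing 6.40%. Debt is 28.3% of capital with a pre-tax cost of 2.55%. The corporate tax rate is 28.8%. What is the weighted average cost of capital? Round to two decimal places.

10.47%

After-tax cost of debt = 2.55% × (1 − 28.8%) = 1.8156%.
WACC = 0.688 × 14.2000% + 0.029 × 6.4000% + 0.283 × 1.8156% = 10.4690%.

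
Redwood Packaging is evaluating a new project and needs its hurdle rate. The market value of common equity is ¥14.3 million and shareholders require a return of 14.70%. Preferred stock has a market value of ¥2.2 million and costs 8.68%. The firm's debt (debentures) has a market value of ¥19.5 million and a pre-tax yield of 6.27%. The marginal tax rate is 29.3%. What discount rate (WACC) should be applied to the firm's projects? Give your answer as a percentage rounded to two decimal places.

8.77%

Total capital V = 14.3 + 2.2 + 19.5 = 36.
Equity: weight = 14.3/36 = 0.3972; cost = 14.7%.
Preferred: weight = 2.2/36 = 0.0611; cost = 8.68%.
Debentures: weight = 19.5/36 = 0.5417; after-tax cost = 6.27% × (1 − 29.3%) = 4.4329%.
WACC = 0.3972 × 14.7000% + 0.0611 × 8.6800% + 0.5417 × 4.4329% = 8.7708%.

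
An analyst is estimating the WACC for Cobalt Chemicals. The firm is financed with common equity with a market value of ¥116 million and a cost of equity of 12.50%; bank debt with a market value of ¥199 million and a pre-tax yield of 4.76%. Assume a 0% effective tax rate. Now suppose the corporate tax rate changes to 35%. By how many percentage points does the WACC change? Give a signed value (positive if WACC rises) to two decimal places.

-1.05 pp

Current WACC:
Total capital V = 116 + 199 = 315.
Equity: weight = 116/315 = 0.3683; cost = 12.5%.
Bank debt: weight = 199/315 = 0.6317; after-tax cost = 4.76% × (1 − 0%) = 4.7600%.
WACC = 0.3683 × 12.5000% + 0.6317 × 4.7600% = 7.6103%.
After the change:
Total capital V = 116 + 199 = 315.
Equity: weight = 116/315 = 0.3683; cost = 12.5%.
Bank debt: weight = 199/315 = 0.6317; after-tax cost = 4.76% × (1 − 35%) = 3.0940%.
WACC = 0.3683 × 12.5000% + 0.6317 × 3.0940% = 6.5578%.
Change in WACC = 6.5578% − 7.6103% = -1.0525 pp.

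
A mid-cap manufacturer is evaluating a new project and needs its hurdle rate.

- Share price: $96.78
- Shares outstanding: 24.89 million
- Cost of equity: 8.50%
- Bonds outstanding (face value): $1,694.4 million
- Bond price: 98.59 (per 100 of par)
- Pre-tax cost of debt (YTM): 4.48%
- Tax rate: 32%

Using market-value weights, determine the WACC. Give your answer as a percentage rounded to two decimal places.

6.27%

Market value of equity E = 96.78 × 24.89m = 2408.8542m. Market value of debt D = 1694.4m × 98.59/100 = 1670.50896m.
Total capital V = 2408.8542 + 1670.50896 = 4079.36316.
Equity: weight = 2408.8542/4079.36316 = 0.5905; cost = 8.5%.
Bonds outstanding: weight = 1670.50896/4079.36316 = 0.4095; after-tax cost = 4.48% × (1 − 32%) = 3.0464%.
WACC = 0.5905 × 8.5000% + 0.4095 × 3.0464% = 6.2667%.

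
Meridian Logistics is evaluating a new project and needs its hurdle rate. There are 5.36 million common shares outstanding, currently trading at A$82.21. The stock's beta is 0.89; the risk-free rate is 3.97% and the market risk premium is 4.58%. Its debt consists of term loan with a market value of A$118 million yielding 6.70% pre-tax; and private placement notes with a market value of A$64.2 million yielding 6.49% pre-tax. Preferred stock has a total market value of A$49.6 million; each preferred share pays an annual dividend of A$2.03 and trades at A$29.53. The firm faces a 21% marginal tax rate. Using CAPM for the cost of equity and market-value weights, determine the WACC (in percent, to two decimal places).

7.20%

Cost of equity via CAPM: Re = 3.97% + 0.89 × 4.58% = 8.0462%.
Cost of preferred: Rp = 2.03 / 29.53 = 6.8744%.
Market value of equity E = 82.21 × 5.36m = 440.6456m.
Total capital V = 440.6456 + 49.6 + 118 + 64.2 = 672.4456.
Equity: weight = 440.6456/672.4456 = 0.6553; cost = 8.0462%.
Preferred: weight = 49.6/672.4456 = 0.0738; cost = 6.8744%.
Term loan: weight = 118/672.4456 = 0.1755; after-tax cost = 6.7% × (1 − 21%) = 5.2930%.
Private placement notes: weight = 64.2/672.4456 = 0.0955; after-tax cost = 6.49% × (1 − 21%) = 5.1271%.
WACC = 0.6553 × 8.0462% + 0.0738 × 6.8744% + 0.1755 × 5.2930% + 0.0955 × 5.1271% = 7.1979%.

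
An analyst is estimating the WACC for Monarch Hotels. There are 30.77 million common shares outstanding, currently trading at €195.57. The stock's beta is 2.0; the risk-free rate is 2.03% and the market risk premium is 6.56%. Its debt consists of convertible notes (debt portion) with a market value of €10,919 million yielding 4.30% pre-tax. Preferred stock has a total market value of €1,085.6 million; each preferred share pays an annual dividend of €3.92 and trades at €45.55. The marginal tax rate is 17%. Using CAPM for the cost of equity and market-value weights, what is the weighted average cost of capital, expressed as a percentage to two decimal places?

7.74%

Cost of equity via CAPM: Re = 2.03% + 2.0 × 6.56% = 15.1500%.
Cost of preferred: Rp = 3.92 / 45.55 = 8.6059%.
Market value of equity E = 195.57 × 30.77m = 6017.6889m.
Total capital V = 6017.6889 + 1085.6 + 10919 = 18022.2889.
Equity: weight = 6017.6889/18022.2889 = 0.3339; cost = 15.15%.
Preferred: weight = 1085.6/18022.2889 = 0.0602; cost = 8.6059%.
Convertible notes (debt portion): weight = 10919/18022.2889 = 0.6059; after-tax cost = 4.3% × (1 − 17%) = 3.5690%.
WACC = 0.3339 × 15.1500% + 0.0602 × 8.6059% + 0.6059 × 3.5690% = 7.7393%.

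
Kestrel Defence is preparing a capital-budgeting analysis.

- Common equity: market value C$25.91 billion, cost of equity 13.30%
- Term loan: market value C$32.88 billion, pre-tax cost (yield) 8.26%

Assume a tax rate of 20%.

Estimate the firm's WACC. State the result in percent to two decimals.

9.56%

Total capital V = 25.91 + 32.88 = 58.79.
Equity: weight = 25.91/58.79 = 0.4407; cost = 13.3%.
Term loan: weight = 32.88/58.79 = 0.5593; after-tax cost = 8.26% × (1 − 20%) = 6.6080%.
WACC = 0.4407 × 13.3000% + 0.5593 × 6.6080% = 9.5573%.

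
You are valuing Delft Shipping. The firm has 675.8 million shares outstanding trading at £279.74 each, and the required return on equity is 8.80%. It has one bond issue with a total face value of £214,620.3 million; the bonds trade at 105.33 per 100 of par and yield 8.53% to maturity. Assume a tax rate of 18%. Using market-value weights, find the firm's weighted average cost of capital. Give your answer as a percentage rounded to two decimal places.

7.82%

Market value of equity E = 279.74 × 675.8m = 189048.292m. Market value of debt D = 214620.3m × 105.33/100 = 226059.56199m.
Total capital V = 189048.292 + 226059.56199 = 415107.85399.
Equity: weight = 189048.292/415107.85399 = 0.4554; cost = 8.8%.
Bonds outstanding: weight = 226059.56199/415107.85399 = 0.5446; after-tax cost = 8.53% × (1 − 18%) = 6.9946%.
WACC = 0.4554 × 8.8000% + 0.5446 × 6.9946% = 7.8168%.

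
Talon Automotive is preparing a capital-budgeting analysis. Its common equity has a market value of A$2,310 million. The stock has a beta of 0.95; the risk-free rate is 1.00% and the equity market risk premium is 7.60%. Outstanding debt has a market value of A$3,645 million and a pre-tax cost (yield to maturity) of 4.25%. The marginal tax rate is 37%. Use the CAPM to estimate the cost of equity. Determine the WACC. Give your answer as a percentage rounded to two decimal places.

Cost of equity via CAPM: Re = 1.0% + 0.95 × 7.6% = 8.2200%.
Total capital V = 2310 + 3645 = 5955.
Equity: weight = 2310/5955 = 0.3879; cost = 8.22%.
Debt: weight = 3645/5955 = 0.6121; after-tax cost = 4.25% × (1 − 37%) = 2.6775%.
WACC = 0.3879 × 8.2200% + 0.6121 × 2.6775% = 4.8275%.

4.83%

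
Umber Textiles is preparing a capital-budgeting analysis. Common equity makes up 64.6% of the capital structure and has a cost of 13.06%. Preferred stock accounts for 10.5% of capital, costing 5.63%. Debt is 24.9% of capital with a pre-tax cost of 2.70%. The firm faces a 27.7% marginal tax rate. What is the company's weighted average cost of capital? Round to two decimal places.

After-tax cost of debt = 2.7% × (1 − 27.7%) = 1.9521%.
WACC = 0.646 × 13.0600% + 0.105 × 5.6300% + 0.249 × 1.9521% = 9.5140%.

9.51%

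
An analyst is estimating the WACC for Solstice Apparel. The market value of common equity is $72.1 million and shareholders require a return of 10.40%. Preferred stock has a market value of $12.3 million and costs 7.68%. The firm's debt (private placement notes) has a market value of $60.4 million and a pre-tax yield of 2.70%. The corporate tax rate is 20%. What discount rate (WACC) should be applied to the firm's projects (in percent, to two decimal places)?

Total capital V = 72.1 + 12.3 + 60.4 = 144.8.
Equity: weight = 72.1/144.8 = 0.4979; cost = 10.4%.
Preferred: weight = 12.3/144.8 = 0.0849; cost = 7.68%.
Private placement notes: weight = 60.4/144.8 = 0.4171; after-tax cost = 2.7% × (1 − 20%) = 2.1600%.
WACC = 0.4979 × 10.4000% + 0.0849 × 7.6800% + 0.4171 × 2.1600% = 6.7318%.

6.73%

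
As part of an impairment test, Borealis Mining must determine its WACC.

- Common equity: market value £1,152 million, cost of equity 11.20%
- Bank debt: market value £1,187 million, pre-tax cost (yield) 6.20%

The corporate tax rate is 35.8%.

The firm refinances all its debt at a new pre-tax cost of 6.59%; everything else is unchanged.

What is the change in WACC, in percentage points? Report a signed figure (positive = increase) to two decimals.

+0.13 pp

Current WACC:
Total capital V = 1152 + 1187 = 2339.
Equity: weight = 1152/2339 = 0.4925; cost = 11.2%.
Bank debt: weight = 1187/2339 = 0.5075; after-tax cost = 6.2% × (1 − 35.8%) = 3.9804%.
WACC = 0.4925 × 11.2000% + 0.5075 × 3.9804% = 7.5362%.
After the change:
Total capital V = 1152 + 1187 = 2339.
Equity: weight = 1152/2339 = 0.4925; cost = 11.2%.
Bank debt: weight = 1187/2339 = 0.5075; after-tax cost = 6.59% × (1 − 35.8%) = 4.2308%.
WACC = 0.4925 × 11.2000% + 0.5075 × 4.2308% = 7.6632%.
Change in WACC = 7.6632% − 7.5362% = 0.1271 pp.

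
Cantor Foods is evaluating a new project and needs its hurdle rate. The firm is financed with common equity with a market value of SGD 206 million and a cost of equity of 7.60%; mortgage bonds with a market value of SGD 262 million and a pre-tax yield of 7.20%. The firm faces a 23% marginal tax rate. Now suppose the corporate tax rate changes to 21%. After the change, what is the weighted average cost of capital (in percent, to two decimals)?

6.53%

After the change:
Total capital V = 206 + 262 = 468.
Equity: weight = 206/468 = 0.4402; cost = 7.6%.
Mortgage bonds: weight = 262/468 = 0.5598; after-tax cost = 7.2% × (1 − 21%) = 5.6880%.
WACC = 0.4402 × 7.6000% + 0.5598 × 5.6880% = 6.5296%.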